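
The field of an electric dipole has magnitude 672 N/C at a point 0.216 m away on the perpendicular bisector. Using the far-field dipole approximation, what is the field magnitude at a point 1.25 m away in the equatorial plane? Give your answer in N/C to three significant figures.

Dipole fields scale as 1/r³ in the far field; the geometry is the same at both points.
E₂ = E₁ · (r₁/r₂)³ = 672 · (0.216/1.25)³.
(r₁/r₂)³ = (0.1728)³ = 0.00516.
E₂ ≈ 3.467 N/C.

E ≈ 3.47 N/C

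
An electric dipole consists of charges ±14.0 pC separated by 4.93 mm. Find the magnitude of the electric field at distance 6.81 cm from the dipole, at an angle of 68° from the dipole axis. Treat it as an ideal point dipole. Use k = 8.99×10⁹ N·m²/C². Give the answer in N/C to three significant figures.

Dipole moment p = qd = (1.40×10⁻¹¹ C)(0.00493 m) = 6.902×10⁻¹⁴ C·m.
At angle θ the dipole field magnitude is E = (kp/r³)·√(1 + 3cos²θ).
kp/r³ = (8.99×10⁹)(6.902×10⁻¹⁴) / (0.0681)³ = 1.965 N/C.
√(1 + 3cos²68°) = √(1 + 3·0.1403) = √1.4210 ≈ 1.1921.
E ≈ 1.965 × 1.192 = 2.342 N/C.

E ≈ 2.34 N/C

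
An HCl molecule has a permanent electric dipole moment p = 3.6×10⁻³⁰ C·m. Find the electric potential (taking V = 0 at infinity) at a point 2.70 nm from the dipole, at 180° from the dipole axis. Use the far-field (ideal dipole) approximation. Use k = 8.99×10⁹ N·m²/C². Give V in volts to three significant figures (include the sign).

The dipole potential is V = kp cosθ / r².
V = (8.99×10⁹)(3.60×10⁻³⁰)·cos180° / (2.70×10⁻⁹)² = -0.004440 V.

V ≈ -0.00444 V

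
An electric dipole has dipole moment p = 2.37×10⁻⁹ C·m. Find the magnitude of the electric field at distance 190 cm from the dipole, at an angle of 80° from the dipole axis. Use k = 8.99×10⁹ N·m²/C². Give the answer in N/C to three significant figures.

E ≈ 3.24 N/C

At angle θ the dipole field magnitude is E = (kp/r³)·√(1 + 3cos²θ).
kp/r³ = (8.99×10⁹)(2.37×10⁻⁹) / (1.90)³ = 3.106 N/C.
√(1 + 3cos²80°) = √(1 + 3·0.0302) = √1.0905 ≈ 1.0443.
E ≈ 3.106 × 1.044 = 3.244 N/C.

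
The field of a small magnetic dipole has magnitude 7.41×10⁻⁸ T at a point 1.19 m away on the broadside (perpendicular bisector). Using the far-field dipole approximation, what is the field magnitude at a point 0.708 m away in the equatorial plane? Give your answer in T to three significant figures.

Dipole fields scale as 1/r³ in the far field; the geometry is the same at both points.
B₂ = B₁ · (r₁/r₂)³ = 7.41×10⁻⁸ · (1.19/0.708)³.
(r₁/r₂)³ = (1.681)³ = 4.748.
B₂ ≈ 3.519×10⁻⁷ T.

B ≈ 3.52×10⁻⁷ T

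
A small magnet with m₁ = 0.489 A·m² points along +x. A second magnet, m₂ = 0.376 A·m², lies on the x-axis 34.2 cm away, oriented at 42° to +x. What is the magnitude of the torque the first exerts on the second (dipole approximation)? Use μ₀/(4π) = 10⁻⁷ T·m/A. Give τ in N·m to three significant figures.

τ ≈ 6.15×10⁻⁷ N·m

Dipole B is on the axis of dipole A, so B₁ there is axial: B₁ = (μ₀/4π)·2m₁/r³ along +x.
B₁ = 2(10⁻⁷)(0.489)/(0.342)³ = 2.445×10⁻⁶ T.
τ = m₂ B₁ sinθ.
τ = (0.376)(2.445×10⁻⁶)·sin42° = 6.151×10⁻⁷ N·m.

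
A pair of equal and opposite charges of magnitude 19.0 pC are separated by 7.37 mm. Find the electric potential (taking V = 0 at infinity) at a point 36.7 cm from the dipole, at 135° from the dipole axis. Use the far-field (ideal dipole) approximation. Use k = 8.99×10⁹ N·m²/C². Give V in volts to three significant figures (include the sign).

V ≈ -0.00661 V

Dipole moment p = qd = (1.90×10⁻¹¹ C)(0.00737 m) = 1.40×10⁻¹³ C·m.
The dipole potential is V = kp cosθ / r².
V = (8.99×10⁹)(1.40×10⁻¹³)·cos135° / (0.367)² = -0.006608 V.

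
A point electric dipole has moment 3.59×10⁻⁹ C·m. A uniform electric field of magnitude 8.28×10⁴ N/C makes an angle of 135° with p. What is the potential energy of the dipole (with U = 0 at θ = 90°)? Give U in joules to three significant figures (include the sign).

U = −p·E = −pE cosθ.
U = −(3.59×10⁻⁹)(8.28×10⁴)·cos135° = 2.102×10⁻⁴ J.

U ≈ 2.10×10⁻⁴ J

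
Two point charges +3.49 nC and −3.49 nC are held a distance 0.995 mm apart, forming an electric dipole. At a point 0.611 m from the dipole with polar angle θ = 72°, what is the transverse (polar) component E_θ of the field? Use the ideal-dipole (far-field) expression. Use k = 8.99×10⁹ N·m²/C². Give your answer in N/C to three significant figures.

E_θ ≈ 0.130 N/C

Dipole moment p = qd = (3.49×10⁻⁹ C)(9.95×10⁻⁴ m) = 3.473×10⁻¹² C·m.
For a dipole, E_θ = (kp sinθ)/r³.
kp/r³ = (8.99×10⁹)(3.473×10⁻¹²)/(0.611)³ = 0.1369 N/C.
E_θ = 0.1369·sin72° = 0.1302 N/C.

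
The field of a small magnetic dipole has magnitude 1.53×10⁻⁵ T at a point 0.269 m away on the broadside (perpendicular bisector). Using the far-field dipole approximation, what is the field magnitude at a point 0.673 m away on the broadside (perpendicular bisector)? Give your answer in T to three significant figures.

B ≈ 9.77×10⁻⁷ T

Dipole fields scale as 1/r³ in the far field; the geometry is the same at both points.
B₂ = B₁ · (r₁/r₂)³ = 1.53×10⁻⁵ · (0.269/0.673)³.
(r₁/r₂)³ = (0.3997)³ = 0.06386.
B₂ ≈ 9.770×10⁻⁷ T.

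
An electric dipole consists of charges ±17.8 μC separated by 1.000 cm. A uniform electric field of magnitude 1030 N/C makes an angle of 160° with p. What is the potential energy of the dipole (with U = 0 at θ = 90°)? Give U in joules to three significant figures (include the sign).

U ≈ 1.72×10⁻⁴ J

Dipole moment p = qd = (1.78×10⁻⁵ C)(0.0100 m) = 1.78×10⁻⁷ C·m.
U = −p·E = −pE cosθ.
U = −(1.78×10⁻⁷)(1030)·cos160° = 1.723×10⁻⁴ J.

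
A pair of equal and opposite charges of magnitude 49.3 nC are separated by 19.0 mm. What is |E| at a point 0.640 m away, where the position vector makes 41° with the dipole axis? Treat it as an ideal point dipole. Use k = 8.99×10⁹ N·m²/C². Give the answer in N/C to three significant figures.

E ≈ 52.9 N/C

Dipole moment p = qd = (4.93×10⁻⁸ C)(0.0190 m) = 9.367×10⁻¹⁰ C·m.
At angle θ the dipole field magnitude is E = (kp/r³)·√(1 + 3cos²θ).
kp/r³ = (8.99×10⁹)(9.367×10⁻¹⁰) / (0.640)³ = 32.12 N/C.
√(1 + 3cos²41°) = √(1 + 3·0.5696) = √2.7088 ≈ 1.6458.
E ≈ 32.12 × 1.646 = 52.87 N/C.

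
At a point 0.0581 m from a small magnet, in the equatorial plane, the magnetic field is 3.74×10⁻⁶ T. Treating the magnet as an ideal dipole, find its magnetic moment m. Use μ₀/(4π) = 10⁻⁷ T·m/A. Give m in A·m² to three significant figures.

m ≈ 0.00733 A·m²

In the equatorial plane B = (μ₀/4π)·m/r³, so m = Br³·4π/(μ₀).
m = (3.74×10⁻⁶)·(0.0581)³ / (10⁻⁷) = 0.007335 A·m².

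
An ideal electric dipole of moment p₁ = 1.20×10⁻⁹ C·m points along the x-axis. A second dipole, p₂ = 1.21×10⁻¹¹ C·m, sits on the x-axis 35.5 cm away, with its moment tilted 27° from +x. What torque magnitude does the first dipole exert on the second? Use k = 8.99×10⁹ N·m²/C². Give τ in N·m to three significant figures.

τ ≈ 2.65×10⁻⁹ N·m

The second dipole sits on the axis of the first, so the field there is axial: E₁ = 2kp₁/r³ along +x.
E₁ = 2(8.99×10⁹)(1.20×10⁻⁹)/(0.355)³ = 482.3 N/C.
Torque on the second dipole: τ = p₂ E₁ sinθ.
τ = (1.21×10⁻¹¹)(482.3)·sin27° = 2.649×10⁻⁹ N·m.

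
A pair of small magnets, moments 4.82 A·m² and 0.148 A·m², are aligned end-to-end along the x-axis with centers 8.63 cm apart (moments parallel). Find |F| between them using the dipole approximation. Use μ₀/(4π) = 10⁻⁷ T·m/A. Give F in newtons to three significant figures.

On-axis B of dipole 1: B = (μ₀/4π)·2m₁/r³. Force on dipole 2: F = m₂·dB/dr.
dB/dr = −(μ₀/4π)·6m₁/r⁴, so |F| = (μ₀/4π)·6m₁m₂/r⁴.
F = 6(10⁻⁷)(4.82)(0.148)/(0.0863)⁴ = 0.007716 N.

F ≈ 0.00772 N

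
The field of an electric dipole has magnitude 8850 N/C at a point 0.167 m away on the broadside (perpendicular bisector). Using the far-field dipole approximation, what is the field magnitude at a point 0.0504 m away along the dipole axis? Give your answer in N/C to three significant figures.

E ≈ 6.44×10⁵ N/C

Dipole fields scale as 1/r³ in the far field.
The axial field is twice the equatorial field at the same r, so the geometry factor is 2/1.
E₂ = E₁ · (2/1) · (r₁/r₂)³ = 8850 · 2 · (0.167/0.0504)³.
(r₁/r₂)³ = (3.313)³ = 36.38.
E₂ ≈ 6.439×10⁵ N/C.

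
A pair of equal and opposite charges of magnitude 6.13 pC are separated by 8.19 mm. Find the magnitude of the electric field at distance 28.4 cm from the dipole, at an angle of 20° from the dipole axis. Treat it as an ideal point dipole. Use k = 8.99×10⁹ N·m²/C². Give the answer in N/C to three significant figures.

Dipole moment p = qd = (6.13×10⁻¹² C)(0.00819 m) = 5.02×10⁻¹⁴ C·m.
At angle θ the dipole field magnitude is E = (kp/r³)·√(1 + 3cos²θ).
kp/r³ = (8.99×10⁹)(5.02×10⁻¹⁴) / (0.284)³ = 0.01970 N/C.
√(1 + 3cos²20°) = √(1 + 3·0.8830) = √3.6491 ≈ 1.9103.
E ≈ 0.01970 × 1.910 = 0.03764 N/C.

E ≈ 0.0376 N/C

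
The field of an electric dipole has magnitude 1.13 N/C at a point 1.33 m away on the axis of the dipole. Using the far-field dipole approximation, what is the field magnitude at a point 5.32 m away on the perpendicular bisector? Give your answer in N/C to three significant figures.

Dipole fields scale as 1/r³ in the far field.
The axial field is twice the equatorial field at the same r, so the geometry factor is 1/2.
E₂ = E₁ · (1/2) · (r₁/r₂)³ = 1.13 · 0.5 · (1.33/5.32)³.
(r₁/r₂)³ = (0.25)³ = 0.01562.
E₂ ≈ 0.008828 N/C.

E ≈ 0.00883 N/C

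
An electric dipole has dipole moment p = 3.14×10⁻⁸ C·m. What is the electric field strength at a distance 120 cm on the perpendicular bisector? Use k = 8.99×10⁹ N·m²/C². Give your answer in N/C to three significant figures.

In the equatorial plane E = kp/r³.
E = (8.99×10⁹)(3.14×10⁻⁸) / (1.20)³ = 163.4 N/C.

E ≈ 163 N/C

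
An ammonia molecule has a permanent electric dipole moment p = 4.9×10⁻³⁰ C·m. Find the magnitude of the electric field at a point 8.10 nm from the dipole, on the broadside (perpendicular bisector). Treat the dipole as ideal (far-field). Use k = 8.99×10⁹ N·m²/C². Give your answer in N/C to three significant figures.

In the equatorial plane E = kp/r³.
E = (8.99×10⁹)(4.90×10⁻³⁰) / (8.10×10⁻⁹)³ = 8.289×10⁴ N/C.

E ≈ 8.29×10⁴ N/C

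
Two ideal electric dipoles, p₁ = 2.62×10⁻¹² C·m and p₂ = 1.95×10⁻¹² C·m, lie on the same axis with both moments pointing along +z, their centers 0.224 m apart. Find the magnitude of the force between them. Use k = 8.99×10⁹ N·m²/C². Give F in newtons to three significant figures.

On-axis field of dipole 1 at distance r: E = 2kp₁/r³. Force on dipole 2 is F = p₂·dE/dr (gradient along axis).
dE/dr = −6kp₁/r⁴, so |F| = 6kp₁p₂/r⁴ (attractive for aligned moments).
F = 6(8.99×10⁹)(2.62×10⁻¹²)(1.95×10⁻¹²)/(0.224)⁴ = 1.095×10⁻¹⁰ N.

F ≈ 1.09×10⁻¹⁰ N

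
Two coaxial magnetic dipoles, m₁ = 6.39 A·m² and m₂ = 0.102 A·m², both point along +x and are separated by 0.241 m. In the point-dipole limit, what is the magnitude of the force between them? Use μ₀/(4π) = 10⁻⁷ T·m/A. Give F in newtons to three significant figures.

F ≈ 1.16×10⁻⁴ N

On-axis B of dipole 1: B = (μ₀/4π)·2m₁/r³. Force on dipole 2: F = m₂·dB/dr.
dB/dr = −(μ₀/4π)·6m₁/r⁴, so |F| = (μ₀/4π)·6m₁m₂/r⁴.
F = 6(10⁻⁷)(6.39)(0.102)/(0.241)⁴ = 1.159×10⁻⁴ N.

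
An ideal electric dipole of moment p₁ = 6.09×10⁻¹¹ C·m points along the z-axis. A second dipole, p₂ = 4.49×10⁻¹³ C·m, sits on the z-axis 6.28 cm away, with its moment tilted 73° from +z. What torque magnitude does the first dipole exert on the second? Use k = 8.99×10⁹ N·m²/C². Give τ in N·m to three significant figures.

τ ≈ 1.90×10⁻⁹ N·m

The second dipole sits on the axis of the first, so the field there is axial: E₁ = 2kp₁/r³ along +z.
E₁ = 2(8.99×10⁹)(6.09×10⁻¹¹)/(0.0628)³ = 4421 N/C.
Torque on the second dipole: τ = p₂ E₁ sinθ.
τ = (4.49×10⁻¹³)(4421)·sin73° = 1.898×10⁻⁹ N·m.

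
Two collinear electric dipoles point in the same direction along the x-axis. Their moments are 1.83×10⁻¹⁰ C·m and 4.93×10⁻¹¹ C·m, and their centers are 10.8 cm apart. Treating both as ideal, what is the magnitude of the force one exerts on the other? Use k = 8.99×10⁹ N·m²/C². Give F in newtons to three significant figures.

On-axis field of dipole 1 at distance r: E = 2kp₁/r³. Force on dipole 2 is F = p₂·dE/dr (gradient along axis).
dE/dr = −6kp₁/r⁴, so |F| = 6kp₁p₂/r⁴ (attractive for aligned moments).
F = 6(8.99×10⁹)(1.83×10⁻¹⁰)(4.93×10⁻¹¹)/(0.108)⁴ = 3.577×10⁻⁶ N.

F ≈ 3.58×10⁻⁶ N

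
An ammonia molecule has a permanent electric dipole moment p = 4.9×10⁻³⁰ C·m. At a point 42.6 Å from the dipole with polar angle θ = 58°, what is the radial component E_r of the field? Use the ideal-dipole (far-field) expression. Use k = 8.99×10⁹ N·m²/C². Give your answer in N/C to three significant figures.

E_r ≈ 6.04×10⁵ N/C

For a dipole, E_r = (2kp cosθ)/r³.
kp/r³ = (8.99×10⁹)(4.90×10⁻³⁰)/(4.26×10⁻⁹)³ = 5.698×10⁵ N/C.
E_r = 2·5.698×10⁵·cos58° = 6.039×10⁵ N/C.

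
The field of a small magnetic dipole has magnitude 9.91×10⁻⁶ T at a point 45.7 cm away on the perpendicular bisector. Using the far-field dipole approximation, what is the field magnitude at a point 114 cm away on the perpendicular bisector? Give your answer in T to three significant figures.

Dipole fields scale as 1/r³ in the far field; the geometry is the same at both points.
B₂ = B₁ · (r₁/r₂)³ = 9.91×10⁻⁶ · (45.7/114)³.
(r₁/r₂)³ = (0.4009)³ = 0.06442.
B₂ ≈ 6.384×10⁻⁷ T.

B ≈ 6.38×10⁻⁷ T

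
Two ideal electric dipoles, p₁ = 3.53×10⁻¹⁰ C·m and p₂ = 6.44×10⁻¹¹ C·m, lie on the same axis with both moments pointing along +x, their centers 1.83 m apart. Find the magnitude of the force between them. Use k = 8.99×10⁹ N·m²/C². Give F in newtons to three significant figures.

On-axis field of dipole 1 at distance r: E = 2kp₁/r³. Force on dipole 2 is F = p₂·dE/dr (gradient along axis).
dE/dr = −6kp₁/r⁴, so |F| = 6kp₁p₂/r⁴ (attractive for aligned moments).
F = 6(8.99×10⁹)(3.53×10⁻¹⁰)(6.44×10⁻¹¹)/(1.83)⁴ = 1.093×10⁻¹⁰ N.

F ≈ 1.09×10⁻¹⁰ N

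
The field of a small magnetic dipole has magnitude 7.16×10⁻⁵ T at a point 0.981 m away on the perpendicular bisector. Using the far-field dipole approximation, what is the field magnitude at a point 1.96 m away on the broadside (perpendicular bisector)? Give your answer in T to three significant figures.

Dipole fields scale as 1/r³ in the far field; the geometry is the same at both points.
B₂ = B₁ · (r₁/r₂)³ = 7.16×10⁻⁵ · (0.981/1.96)³.
(r₁/r₂)³ = (0.5005)³ = 0.1254.
B₂ ≈ 8.977×10⁻⁶ T.

B ≈ 8.98×10⁻⁶ T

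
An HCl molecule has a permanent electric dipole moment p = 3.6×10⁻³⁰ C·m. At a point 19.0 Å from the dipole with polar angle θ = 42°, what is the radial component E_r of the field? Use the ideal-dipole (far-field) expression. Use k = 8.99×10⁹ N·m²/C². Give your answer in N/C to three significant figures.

E_r ≈ 7.01×10⁶ N/C

For a dipole, E_r = (2kp cosθ)/r³.
kp/r³ = (8.99×10⁹)(3.60×10⁻³⁰)/(1.90×10⁻⁹)³ = 4.718×10⁶ N/C.
E_r = 2·4.718×10⁶·cos42° = 7.013×10⁶ N/C.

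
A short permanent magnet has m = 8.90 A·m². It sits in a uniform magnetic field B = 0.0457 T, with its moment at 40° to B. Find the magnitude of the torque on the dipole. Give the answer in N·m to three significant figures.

τ ≈ 0.261 N·m

Torque on a magnetic dipole: τ = mB sinθ.
τ = (8.90)(0.0457)·sin40° = 0.2614 N·m.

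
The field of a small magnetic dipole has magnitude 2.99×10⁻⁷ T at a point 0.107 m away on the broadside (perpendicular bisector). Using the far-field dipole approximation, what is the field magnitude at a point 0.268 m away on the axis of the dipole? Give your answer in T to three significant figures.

Dipole fields scale as 1/r³ in the far field.
The axial field is twice the equatorial field at the same r, so the geometry factor is 2/1.
B₂ = B₁ · (2/1) · (r₁/r₂)³ = 2.99×10⁻⁷ · 2 · (0.107/0.268)³.
(r₁/r₂)³ = (0.3993)³ = 0.06364.
B₂ ≈ 3.806×10⁻⁸ T.

B ≈ 3.81×10⁻⁸ T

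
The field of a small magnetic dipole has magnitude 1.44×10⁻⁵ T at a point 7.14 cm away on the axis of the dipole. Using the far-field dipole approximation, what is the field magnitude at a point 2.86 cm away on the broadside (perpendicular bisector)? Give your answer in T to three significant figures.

B ≈ 1.12×10⁻⁴ T

Dipole fields scale as 1/r³ in the far field.
The axial field is twice the equatorial field at the same r, so the geometry factor is 1/2.
B₂ = B₁ · (1/2) · (r₁/r₂)³ = 1.44×10⁻⁵ · 0.5 · (7.14/2.86)³.
(r₁/r₂)³ = (2.497)³ = 15.56.
B₂ ≈ 1.120×10⁻⁴ T.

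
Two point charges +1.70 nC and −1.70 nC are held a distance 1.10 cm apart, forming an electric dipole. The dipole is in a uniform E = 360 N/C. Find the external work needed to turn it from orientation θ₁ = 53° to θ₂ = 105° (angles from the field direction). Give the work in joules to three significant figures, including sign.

W ≈ 5.79×10⁻⁹ J

Dipole moment p = qd = (1.70×10⁻⁹ C)(0.0110 m) = 1.87×10⁻¹¹ C·m.
W_ext = ΔU = U(θ₂) − U(θ₁) = −pE cosθ₂ − (−pE cosθ₁) = pE(cosθ₁ − cosθ₂).
W = (1.87×10⁻¹¹)(360)·(cos53° − cos105°) = (6.732×10⁻⁹)·(+0.8606) = 5.794×10⁻⁹ J.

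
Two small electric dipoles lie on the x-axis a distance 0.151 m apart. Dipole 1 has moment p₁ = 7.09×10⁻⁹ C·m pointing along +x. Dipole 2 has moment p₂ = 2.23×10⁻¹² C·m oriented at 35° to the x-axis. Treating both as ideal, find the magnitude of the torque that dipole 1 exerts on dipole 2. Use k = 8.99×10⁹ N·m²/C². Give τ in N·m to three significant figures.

The second dipole sits on the axis of the first, so the field there is axial: E₁ = 2kp₁/r³ along +x.
E₁ = 2(8.99×10⁹)(7.09×10⁻⁹)/(0.151)³ = 3.703×10⁴ N/C.
Torque on the second dipole: τ = p₂ E₁ sinθ.
τ = (2.23×10⁻¹²)(3.703×10⁴)·sin35° = 4.736×10⁻⁸ N·m.

τ ≈ 4.74×10⁻⁸ N·m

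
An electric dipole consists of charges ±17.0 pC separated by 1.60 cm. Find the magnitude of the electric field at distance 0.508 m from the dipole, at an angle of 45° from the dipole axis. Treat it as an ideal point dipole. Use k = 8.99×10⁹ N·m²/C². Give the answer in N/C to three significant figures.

E ≈ 0.0295 N/C

Dipole moment p = qd = (1.70×10⁻¹¹ C)(0.0160 m) = 2.72×10⁻¹³ C·m.
At angle θ the dipole field magnitude is E = (kp/r³)·√(1 + 3cos²θ).
kp/r³ = (8.99×10⁹)(2.72×10⁻¹³) / (0.508)³ = 0.01865 N/C.
√(1 + 3cos²45°) = √(1 + 3·0.5000) = √2.5000 ≈ 1.5811.
E ≈ 0.01865 × 1.581 = 0.02949 N/C.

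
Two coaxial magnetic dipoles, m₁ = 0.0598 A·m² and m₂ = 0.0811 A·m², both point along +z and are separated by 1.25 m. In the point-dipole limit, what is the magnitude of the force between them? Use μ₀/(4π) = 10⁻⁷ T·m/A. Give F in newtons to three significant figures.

F ≈ 1.19×10⁻⁹ N

On-axis B of dipole 1: B = (μ₀/4π)·2m₁/r³. Force on dipole 2: F = m₂·dB/dr.
dB/dr = −(μ₀/4π)·6m₁/r⁴, so |F| = (μ₀/4π)·6m₁m₂/r⁴.
F = 6(10⁻⁷)(0.0598)(0.0811)/(1.25)⁴ = 1.192×10⁻⁹ N.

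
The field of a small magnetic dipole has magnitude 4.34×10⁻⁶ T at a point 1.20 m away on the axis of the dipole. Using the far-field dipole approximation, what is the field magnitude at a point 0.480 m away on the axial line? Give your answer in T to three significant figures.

Dipole fields scale as 1/r³ in the far field; the geometry is the same at both points.
B₂ = B₁ · (r₁/r₂)³ = 4.34×10⁻⁶ · (1.20/0.480)³.
(r₁/r₂)³ = (2.5)³ = 15.62.
B₂ ≈ 6.781×10⁻⁵ T.

B ≈ 6.78×10⁻⁵ T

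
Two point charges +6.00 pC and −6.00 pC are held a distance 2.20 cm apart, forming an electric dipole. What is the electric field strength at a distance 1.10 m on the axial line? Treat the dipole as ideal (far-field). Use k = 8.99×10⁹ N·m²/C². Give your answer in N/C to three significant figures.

Dipole moment p = qd = (6.00×10⁻¹² C)(0.0220 m) = 1.32×10⁻¹³ C·m.
On the dipole axis E = 2kp/r³.
E = 2·(8.99×10⁹)(1.32×10⁻¹³) / (1.10)³ = 0.001783 N/C.

E ≈ 0.00178 N/C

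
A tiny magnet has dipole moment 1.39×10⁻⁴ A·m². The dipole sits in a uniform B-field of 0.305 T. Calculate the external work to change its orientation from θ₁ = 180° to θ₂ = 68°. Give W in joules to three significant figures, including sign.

W_ext = ΔU = −mB cosθ₂ + mB cosθ₁ = mB(cosθ₁ − cosθ₂).
W = (1.39×10⁻⁴)(0.305)·(cos180° − cos68°) = (4.240×10⁻⁵)·(-1.3746) = -5.828×10⁻⁵ J.

W ≈ -5.83×10⁻⁵ J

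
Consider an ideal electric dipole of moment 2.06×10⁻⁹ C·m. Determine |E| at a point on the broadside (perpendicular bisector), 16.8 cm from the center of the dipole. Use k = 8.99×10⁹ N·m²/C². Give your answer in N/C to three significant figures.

E ≈ 3910 N/C

In the equatorial plane E = kp/r³.
E = (8.99×10⁹)(2.06×10⁻⁹) / (0.168)³ = 3906 N/C.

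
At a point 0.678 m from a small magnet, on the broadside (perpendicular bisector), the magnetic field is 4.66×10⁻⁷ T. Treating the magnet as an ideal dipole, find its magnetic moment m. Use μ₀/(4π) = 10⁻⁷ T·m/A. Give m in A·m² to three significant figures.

m ≈ 1.45 A·m²

In the equatorial plane B = (μ₀/4π)·m/r³, so m = Br³·4π/(μ₀).
m = (4.66×10⁻⁷)·(0.678)³ / (10⁻⁷) = 1.452 A·m².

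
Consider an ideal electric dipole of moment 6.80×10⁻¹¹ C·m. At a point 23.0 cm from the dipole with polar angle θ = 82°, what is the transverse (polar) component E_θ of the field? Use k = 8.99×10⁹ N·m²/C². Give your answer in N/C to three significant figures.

E_θ ≈ 49.8 N/C

For a dipole, E_θ = (kp sinθ)/r³.
kp/r³ = (8.99×10⁹)(6.80×10⁻¹¹)/(0.230)³ = 50.24 N/C.
E_θ = 50.24·sin82° = 49.76 N/C.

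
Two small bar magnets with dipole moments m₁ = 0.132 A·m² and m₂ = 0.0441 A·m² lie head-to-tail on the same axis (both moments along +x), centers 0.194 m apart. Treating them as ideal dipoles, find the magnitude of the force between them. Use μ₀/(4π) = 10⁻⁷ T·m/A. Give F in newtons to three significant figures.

On-axis B of dipole 1: B = (μ₀/4π)·2m₁/r³. Force on dipole 2: F = m₂·dB/dr.
dB/dr = −(μ₀/4π)·6m₁/r⁴, so |F| = (μ₀/4π)·6m₁m₂/r⁴.
F = 6(10⁻⁷)(0.132)(0.0441)/(0.194)⁴ = 2.466×10⁻⁶ N.

F ≈ 2.47×10⁻⁶ N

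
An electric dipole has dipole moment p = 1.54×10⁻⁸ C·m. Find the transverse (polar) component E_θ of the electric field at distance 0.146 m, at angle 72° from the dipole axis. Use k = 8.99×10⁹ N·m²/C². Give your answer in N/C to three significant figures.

For a dipole, E_θ = (kp sinθ)/r³.
kp/r³ = (8.99×10⁹)(1.54×10⁻⁸)/(0.146)³ = 4.449×10⁴ N/C.
E_θ = 4.449×10⁴·sin72° = 4.231×10⁴ N/C.

E_θ ≈ 4.23×10⁴ N/C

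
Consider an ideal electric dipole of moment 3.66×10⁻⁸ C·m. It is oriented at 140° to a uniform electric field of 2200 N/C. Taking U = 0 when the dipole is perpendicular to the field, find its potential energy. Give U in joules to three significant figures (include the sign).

U = −p·E = −pE cosθ.
U = −(3.66×10⁻⁸)(2200)·cos140° = 6.168×10⁻⁵ J.

U ≈ 6.17×10⁻⁵ J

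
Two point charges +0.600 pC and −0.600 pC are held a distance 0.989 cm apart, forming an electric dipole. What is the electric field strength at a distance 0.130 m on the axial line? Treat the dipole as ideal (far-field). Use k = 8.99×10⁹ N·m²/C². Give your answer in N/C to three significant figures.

E ≈ 0.0486 N/C

Dipole moment p = qd = (6.00×10⁻¹³ C)(0.00989 m) = 5.934×10⁻¹⁵ C·m.
On the dipole axis E = 2kp/r³.
E = 2·(8.99×10⁹)(5.934×10⁻¹⁵) / (0.130)³ = 0.04856 N/C.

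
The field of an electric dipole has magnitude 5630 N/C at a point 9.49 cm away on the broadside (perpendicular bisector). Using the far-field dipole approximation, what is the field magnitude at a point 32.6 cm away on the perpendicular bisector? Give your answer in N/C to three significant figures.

Dipole fields scale as 1/r³ in the far field; the geometry is the same at both points.
E₂ = E₁ · (r₁/r₂)³ = 5630 · (9.49/32.6)³.
(r₁/r₂)³ = (0.2911)³ = 0.02467.
E₂ ≈ 138.9 N/C.

E ≈ 139 N/C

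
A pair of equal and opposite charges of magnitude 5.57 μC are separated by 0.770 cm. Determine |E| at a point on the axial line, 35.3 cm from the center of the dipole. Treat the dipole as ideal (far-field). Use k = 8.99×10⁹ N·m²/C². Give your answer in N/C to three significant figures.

E ≈ 1.75×10⁴ N/C

Dipole moment p = qd = (5.57×10⁻⁶ C)(0.00770 m) = 4.289×10⁻⁸ C·m.
On the dipole axis E = 2kp/r³.
E = 2·(8.99×10⁹)(4.289×10⁻⁸) / (0.353)³ = 1.753×10⁴ N/C.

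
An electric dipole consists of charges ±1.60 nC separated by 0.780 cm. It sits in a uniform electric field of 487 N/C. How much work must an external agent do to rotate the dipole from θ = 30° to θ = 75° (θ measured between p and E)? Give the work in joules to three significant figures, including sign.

Dipole moment p = qd = (1.60×10⁻⁹ C)(0.00780 m) = 1.248×10⁻¹¹ C·m.
W_ext = ΔU = U(θ₂) − U(θ₁) = −pE cosθ₂ − (−pE cosθ₁) = pE(cosθ₁ − cosθ₂).
W = (1.248×10⁻¹¹)(487)·(cos30° − cos75°) = (6.078×10⁻⁹)·(+0.6072) = 3.690×10⁻⁹ J.

W ≈ 3.69×10⁻⁹ J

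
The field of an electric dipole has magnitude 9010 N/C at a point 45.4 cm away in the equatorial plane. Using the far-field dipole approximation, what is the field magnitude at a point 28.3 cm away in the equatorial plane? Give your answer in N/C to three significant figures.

E ≈ 3.72×10⁴ N/C

Dipole fields scale as 1/r³ in the far field; the geometry is the same at both points.
E₂ = E₁ · (r₁/r₂)³ = 9010 · (45.4/28.3)³.
(r₁/r₂)³ = (1.604)³ = 4.129.
E₂ ≈ 3.720×10⁴ N/C.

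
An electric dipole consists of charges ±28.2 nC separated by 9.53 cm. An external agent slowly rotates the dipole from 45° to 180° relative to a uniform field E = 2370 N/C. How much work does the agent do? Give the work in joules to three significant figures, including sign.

Dipole moment p = qd = (2.82×10⁻⁸ C)(0.0953 m) = 2.687×10⁻⁹ C·m.
W_ext = ΔU = U(θ₂) − U(θ₁) = −pE cosθ₂ − (−pE cosθ₁) = pE(cosθ₁ − cosθ₂).
W = (2.687×10⁻⁹)(2370)·(cos45° − cos180°) = (6.368×10⁻⁶)·(+1.7071) = 1.087×10⁻⁵ J.

W ≈ 1.09×10⁻⁵ J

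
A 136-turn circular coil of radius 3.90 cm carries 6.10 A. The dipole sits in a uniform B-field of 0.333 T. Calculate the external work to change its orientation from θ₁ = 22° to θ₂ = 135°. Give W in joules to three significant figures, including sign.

W ≈ 2.16 J

m = NIA = NIπa² = 136·(6.10)·π·(0.0390)² = 3.964 A·m².
W_ext = ΔU = −mB cosθ₂ + mB cosθ₁ = mB(cosθ₁ − cosθ₂).
W = (3.964)(0.333)·(cos22° − cos135°) = (1.320)·(+1.6343) = 2.157 J.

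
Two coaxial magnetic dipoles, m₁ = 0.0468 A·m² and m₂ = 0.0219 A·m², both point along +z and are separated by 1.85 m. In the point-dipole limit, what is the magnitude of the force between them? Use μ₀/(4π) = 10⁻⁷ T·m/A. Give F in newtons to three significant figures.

On-axis B of dipole 1: B = (μ₀/4π)·2m₁/r³. Force on dipole 2: F = m₂·dB/dr.
dB/dr = −(μ₀/4π)·6m₁/r⁴, so |F| = (μ₀/4π)·6m₁m₂/r⁴.
F = 6(10⁻⁷)(0.0468)(0.0219)/(1.85)⁴ = 5.250×10⁻¹¹ N.

F ≈ 5.25×10⁻¹¹ N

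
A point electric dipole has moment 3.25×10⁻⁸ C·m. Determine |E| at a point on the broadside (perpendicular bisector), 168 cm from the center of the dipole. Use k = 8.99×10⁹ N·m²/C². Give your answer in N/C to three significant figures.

E ≈ 61.6 N/C

In the equatorial plane E = kp/r³.
E = (8.99×10⁹)(3.25×10⁻⁸) / (1.68)³ = 61.62 N/C.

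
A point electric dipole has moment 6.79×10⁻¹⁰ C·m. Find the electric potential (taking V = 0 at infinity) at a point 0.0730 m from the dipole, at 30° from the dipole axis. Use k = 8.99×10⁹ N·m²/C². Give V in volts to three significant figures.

V ≈ 992 V

The dipole potential is V = kp cosθ / r².
V = (8.99×10⁹)(6.79×10⁻¹⁰)·cos30° / (0.0730)² = 992.0 V.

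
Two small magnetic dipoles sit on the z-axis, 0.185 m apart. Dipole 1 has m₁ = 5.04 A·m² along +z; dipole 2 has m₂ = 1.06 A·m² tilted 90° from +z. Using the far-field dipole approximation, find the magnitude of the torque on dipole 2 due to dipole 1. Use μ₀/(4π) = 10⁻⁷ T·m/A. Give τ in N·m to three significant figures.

Dipole B is on the axis of dipole A, so B₁ there is axial: B₁ = (μ₀/4π)·2m₁/r³ along +z.
B₁ = 2(10⁻⁷)(5.04)/(0.185)³ = 1.592×10⁻⁴ T.
τ = m₂ B₁ sinθ.
τ = (1.06)(1.592×10⁻⁴)·sin90° = 1.688×10⁻⁴ N·m.

τ ≈ 1.69×10⁻⁴ N·m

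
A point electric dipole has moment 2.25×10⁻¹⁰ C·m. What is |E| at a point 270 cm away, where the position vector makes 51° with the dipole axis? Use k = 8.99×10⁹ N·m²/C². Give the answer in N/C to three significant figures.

At angle θ the dipole field magnitude is E = (kp/r³)·√(1 + 3cos²θ).
kp/r³ = (8.99×10⁹)(2.25×10⁻¹⁰) / (2.70)³ = 0.1028 N/C.
√(1 + 3cos²51°) = √(1 + 3·0.3960) = √2.1881 ≈ 1.4792.
E ≈ 0.1028 × 1.479 = 0.1520 N/C.

E ≈ 0.152 N/C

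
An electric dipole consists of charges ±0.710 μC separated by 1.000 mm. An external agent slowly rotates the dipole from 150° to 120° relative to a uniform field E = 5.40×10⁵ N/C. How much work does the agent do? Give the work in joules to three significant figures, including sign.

W ≈ -1.40×10⁻⁴ J

Dipole moment p = qd = (7.10×10⁻⁷ C)(0.00100 m) = 7.10×10⁻¹⁰ C·m.
W_ext = ΔU = U(θ₂) − U(θ₁) = −pE cosθ₂ − (−pE cosθ₁) = pE(cosθ₁ − cosθ₂).
W = (7.10×10⁻¹⁰)(5.40×10⁵)·(cos150° − cos120°) = (3.834×10⁻⁴)·(-0.3660) = -1.403×10⁻⁴ J.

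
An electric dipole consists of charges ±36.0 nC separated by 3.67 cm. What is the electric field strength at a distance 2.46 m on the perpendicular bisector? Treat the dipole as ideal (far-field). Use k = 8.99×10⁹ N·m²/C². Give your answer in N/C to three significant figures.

E ≈ 0.798 N/C

Dipole moment p = qd = (3.60×10⁻⁸ C)(0.0367 m) = 1.321×10⁻⁹ C·m.
In the equatorial plane E = kp/r³.
E = (8.99×10⁹)(1.321×10⁻⁹) / (2.46)³ = 0.7977 N/C.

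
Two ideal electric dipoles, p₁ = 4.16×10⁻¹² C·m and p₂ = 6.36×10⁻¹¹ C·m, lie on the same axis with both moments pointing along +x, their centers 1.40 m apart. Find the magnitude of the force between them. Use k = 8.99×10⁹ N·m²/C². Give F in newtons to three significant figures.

F ≈ 3.71×10⁻¹² N

On-axis field of dipole 1 at distance r: E = 2kp₁/r³. Force on dipole 2 is F = p₂·dE/dr (gradient along axis).
dE/dr = −6kp₁/r⁴, so |F| = 6kp₁p₂/r⁴ (attractive for aligned moments).
F = 6(8.99×10⁹)(4.16×10⁻¹²)(6.36×10⁻¹¹)/(1.40)⁴ = 3.715×10⁻¹² N.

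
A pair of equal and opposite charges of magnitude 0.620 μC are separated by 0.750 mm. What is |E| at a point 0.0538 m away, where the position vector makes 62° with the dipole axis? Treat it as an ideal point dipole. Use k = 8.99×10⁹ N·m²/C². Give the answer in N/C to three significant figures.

E ≈ 3.46×10⁴ N/C

Dipole moment p = qd = (6.20×10⁻⁷ C)(7.50×10⁻⁴ m) = 4.65×10⁻¹⁰ C·m.
At angle θ the dipole field magnitude is E = (kp/r³)·√(1 + 3cos²θ).
kp/r³ = (8.99×10⁹)(4.65×10⁻¹⁰) / (0.0538)³ = 2.685×10⁴ N/C.
√(1 + 3cos²62°) = √(1 + 3·0.2204) = √1.6612 ≈ 1.2889.
E ≈ 2.685×10⁴ × 1.289 = 3.460×10⁴ N/C.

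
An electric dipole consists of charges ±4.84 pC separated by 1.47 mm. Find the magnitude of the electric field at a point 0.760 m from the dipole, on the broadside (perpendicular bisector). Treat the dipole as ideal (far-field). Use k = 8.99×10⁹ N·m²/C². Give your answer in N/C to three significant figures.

Dipole moment p = qd = (4.84×10⁻¹² C)(0.00147 m) = 7.115×10⁻¹⁵ C·m.
On the perpendicular bisector E = kp/r³ (half the axial value at the same distance).
E = (8.99×10⁹)(7.115×10⁻¹⁵) / (0.760)³ = 1.457×10⁻⁴ N/C.

E ≈ 1.46×10⁻⁴ N/C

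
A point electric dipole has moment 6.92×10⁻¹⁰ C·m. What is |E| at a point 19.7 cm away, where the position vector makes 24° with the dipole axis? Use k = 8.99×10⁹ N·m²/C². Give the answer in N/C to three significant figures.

At angle θ the dipole field magnitude is E = (kp/r³)·√(1 + 3cos²θ).
kp/r³ = (8.99×10⁹)(6.92×10⁻¹⁰) / (0.197)³ = 813.7 N/C.
√(1 + 3cos²24°) = √(1 + 3·0.8346) = √3.5037 ≈ 1.8718.
E ≈ 813.7 × 1.872 = 1523 N/C.

E ≈ 1520 N/C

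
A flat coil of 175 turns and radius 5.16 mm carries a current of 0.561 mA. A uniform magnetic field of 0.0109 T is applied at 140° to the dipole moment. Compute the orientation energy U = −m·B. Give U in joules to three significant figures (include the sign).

U ≈ 6.86×10⁻⁸ J

m = NIA = NIπa² = 175·(5.61×10⁻⁴)·π·(0.00516)² = 8.212×10⁻⁶ A·m².
U = −m·B = −mB cosθ.
U = −(8.212×10⁻⁶)(0.0109)·cos140° = 6.857×10⁻⁸ J.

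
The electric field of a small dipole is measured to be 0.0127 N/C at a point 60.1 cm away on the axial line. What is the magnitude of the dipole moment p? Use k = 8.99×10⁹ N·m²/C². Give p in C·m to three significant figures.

On axis E = 2kp/r³, so p = Er³/(2k).
p = (0.0127)·(0.601)³ / (2·8.99×10⁹) = 1.533×10⁻¹³ C·m.

p ≈ 1.53×10⁻¹³ C·m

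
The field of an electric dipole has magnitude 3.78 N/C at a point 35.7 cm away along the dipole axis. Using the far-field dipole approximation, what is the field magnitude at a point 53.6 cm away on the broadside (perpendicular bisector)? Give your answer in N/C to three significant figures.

E ≈ 0.558 N/C

Dipole fields scale as 1/r³ in the far field.
The axial field is twice the equatorial field at the same r, so the geometry factor is 1/2.
E₂ = E₁ · (1/2) · (r₁/r₂)³ = 3.78 · 0.5 · (35.7/53.6)³.
(r₁/r₂)³ = (0.666)³ = 0.2955.
E₂ ≈ 0.5584 N/C.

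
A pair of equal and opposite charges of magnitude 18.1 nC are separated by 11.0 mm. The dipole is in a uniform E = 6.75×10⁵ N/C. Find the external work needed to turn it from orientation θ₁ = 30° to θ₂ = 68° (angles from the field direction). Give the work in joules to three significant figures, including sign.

Dipole moment p = qd = (1.81×10⁻⁸ C)(0.0110 m) = 1.991×10⁻¹⁰ C·m.
W_ext = ΔU = U(θ₂) − U(θ₁) = −pE cosθ₂ − (−pE cosθ₁) = pE(cosθ₁ − cosθ₂).
W = (1.991×10⁻¹⁰)(6.75×10⁵)·(cos30° − cos68°) = (1.344×10⁻⁴)·(+0.4914) = 6.604×10⁻⁵ J.

W ≈ 6.60×10⁻⁵ J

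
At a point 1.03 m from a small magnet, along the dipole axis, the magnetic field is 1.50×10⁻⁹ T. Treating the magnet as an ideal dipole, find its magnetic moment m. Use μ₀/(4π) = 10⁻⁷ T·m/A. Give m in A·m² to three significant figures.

On axis B = (μ₀/4π)·2m/r³, so m = Br³·4π/(μ₀·2).
m = (1.50×10⁻⁹)·(1.03)³ / (2·10⁻⁷) = 0.008195 A·m².

m ≈ 0.00820 A·m²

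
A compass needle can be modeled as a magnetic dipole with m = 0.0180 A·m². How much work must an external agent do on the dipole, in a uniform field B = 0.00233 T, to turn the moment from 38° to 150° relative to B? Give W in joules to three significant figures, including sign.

W ≈ 6.94×10⁻⁵ J

W_ext = ΔU = −mB cosθ₂ + mB cosθ₁ = mB(cosθ₁ − cosθ₂).
W = (0.0180)(0.00233)·(cos38° − cos150°) = (4.194×10⁻⁵)·(+1.6540) = 6.937×10⁻⁵ J.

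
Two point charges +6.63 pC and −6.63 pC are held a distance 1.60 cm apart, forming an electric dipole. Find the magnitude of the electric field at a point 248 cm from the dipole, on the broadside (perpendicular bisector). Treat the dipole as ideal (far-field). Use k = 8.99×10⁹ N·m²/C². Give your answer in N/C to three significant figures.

E ≈ 6.25×10⁻⁵ N/C

Dipole moment p = qd = (6.63×10⁻¹² C)(0.0160 m) = 1.061×10⁻¹³ C·m.
On the perpendicular bisector E = kp/r³ (half the axial value at the same distance).
E = (8.99×10⁹)(1.061×10⁻¹³) / (2.48)³ = 6.253×10⁻⁵ N/C.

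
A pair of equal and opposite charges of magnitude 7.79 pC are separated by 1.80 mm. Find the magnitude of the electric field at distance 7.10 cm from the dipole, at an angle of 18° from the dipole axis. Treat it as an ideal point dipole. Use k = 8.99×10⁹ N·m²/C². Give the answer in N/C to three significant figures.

E ≈ 0.679 N/C

Dipole moment p = qd = (7.79×10⁻¹² C)(0.00180 m) = 1.402×10⁻¹⁴ C·m.
At angle θ the dipole field magnitude is E = (kp/r³)·√(1 + 3cos²θ).
kp/r³ = (8.99×10⁹)(1.402×10⁻¹⁴) / (0.0710)³ = 0.3522 N/C.
√(1 + 3cos²18°) = √(1 + 3·0.9045) = √3.7135 ≈ 1.9271.
E ≈ 0.3522 × 1.927 = 0.6786 N/C.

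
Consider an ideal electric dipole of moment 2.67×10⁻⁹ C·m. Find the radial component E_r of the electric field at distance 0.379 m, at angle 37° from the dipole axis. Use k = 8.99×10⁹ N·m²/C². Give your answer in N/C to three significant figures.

For a dipole, E_r = (2kp cosθ)/r³.
kp/r³ = (8.99×10⁹)(2.67×10⁻⁹)/(0.379)³ = 440.9 N/C.
E_r = 2·440.9·cos37° = 704.3 N/C.

E_r ≈ 704 N/C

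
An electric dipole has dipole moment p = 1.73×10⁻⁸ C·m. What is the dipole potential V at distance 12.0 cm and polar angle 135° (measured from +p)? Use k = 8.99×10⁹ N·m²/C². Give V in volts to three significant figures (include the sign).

V ≈ -7640 V

The dipole potential is V = kp cosθ / r².
V = (8.99×10⁹)(1.73×10⁻⁸)·cos135° / (0.120)² = -7637 V.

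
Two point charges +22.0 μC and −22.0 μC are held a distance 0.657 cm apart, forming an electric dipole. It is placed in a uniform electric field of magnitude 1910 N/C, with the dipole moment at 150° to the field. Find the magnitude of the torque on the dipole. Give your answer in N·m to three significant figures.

τ ≈ 1.38×10⁻⁴ N·m

Dipole moment p = qd = (2.20×10⁻⁵ C)(0.00657 m) = 1.445×10⁻⁷ C·m.
Torque on an electric dipole: τ = pE sinθ.
τ = (1.445×10⁻⁷)(1910)·sin150° = 1.380×10⁻⁴ N·m.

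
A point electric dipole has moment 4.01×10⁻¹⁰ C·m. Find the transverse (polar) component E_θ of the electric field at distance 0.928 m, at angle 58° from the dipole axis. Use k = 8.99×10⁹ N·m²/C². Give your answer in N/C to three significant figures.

For a dipole, E_θ = (kp sinθ)/r³.
kp/r³ = (8.99×10⁹)(4.01×10⁻¹⁰)/(0.928)³ = 4.511 N/C.
E_θ = 4.511·sin58° = 3.825 N/C.

E_θ ≈ 3.83 N/C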